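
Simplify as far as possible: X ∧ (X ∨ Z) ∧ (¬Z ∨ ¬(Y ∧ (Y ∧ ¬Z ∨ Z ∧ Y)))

X ∧ (¬Z ∨ ¬Y)

X ∧ (X ∨ Z) ∧ (¬Z ∨ ¬(Y ∧ (Y ∧ ¬Z ∨ Z ∧ Y)))
= X ∧ (X ∨ Z) ∧ (¬Z ∨ ¬(Y ∧ Y))   [distribution]
= X ∧ (X ∨ Z) ∧ (¬Z ∨ ¬Y)   [idempotence]
= X ∧ (¬Z ∨ ¬Y)   [absorption]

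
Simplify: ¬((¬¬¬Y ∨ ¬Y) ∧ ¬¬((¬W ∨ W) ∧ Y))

True

¬((¬¬¬Y ∨ ¬Y) ∧ ¬¬((¬W ∨ W) ∧ Y))
= ¬((¬Y ∨ ¬Y) ∧ ¬¬((¬W ∨ W) ∧ Y))   (double negation)
= ¬(¬Y ∧ ¬¬((¬W ∨ W) ∧ Y))   (idempotence)
= Y ∨ ¬((¬W ∨ W) ∧ Y)   (De Morgan)
= Y ∨ ¬Y   (complement / identity)
= True   (complement)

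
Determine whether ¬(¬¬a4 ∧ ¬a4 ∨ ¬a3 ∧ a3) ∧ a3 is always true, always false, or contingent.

¬(¬¬a4 ∧ ¬a4 ∨ ¬a3 ∧ a3) ∧ a3
= ¬(¬¬a4 ∧ ¬a4) ∧ a3   [complement / identity]
= (¬a4 ∨ a4) ∧ a3   [De Morgan]
= a3   [complement / identity]
This depends on a3, so it is not a constant.

contingent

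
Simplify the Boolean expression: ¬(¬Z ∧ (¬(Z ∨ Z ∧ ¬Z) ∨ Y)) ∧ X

¬(¬Z ∧ (¬(Z ∨ Z ∧ ¬Z) ∨ Y)) ∧ X
= ¬(¬Z ∧ (¬Z ∨ Y)) ∧ X   (complement / identity)
= ¬¬Z ∧ X   (absorption)
= Z ∧ X   (double negation)

Z ∧ X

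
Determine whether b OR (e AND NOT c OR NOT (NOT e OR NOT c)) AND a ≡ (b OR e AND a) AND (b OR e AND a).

E1: b OR (e AND NOT c OR NOT (NOT e OR NOT c)) AND a
    = b OR (e AND NOT c OR e AND c) AND a   — De Morgan
    = b OR e AND a   — distribution
E2: (b OR e AND a) AND (b OR e AND a)
    = b OR e AND a   — idempotence
Both reduce to b OR e AND a, so they are equivalent.

Yes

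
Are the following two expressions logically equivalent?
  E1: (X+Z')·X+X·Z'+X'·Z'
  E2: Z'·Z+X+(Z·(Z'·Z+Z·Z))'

E1: (X+Z')·X+X·Z'+X'·Z'
    = X+X·Z'+X'·Z'   — absorption
    = X+Z'   — distribution
E2: Z'·Z+X+(Z·(Z'·Z+Z·Z))'
    = Z'·Z+X+(Z·Z)'   — distribution
    = X+(Z·Z)'   — complement / identity
    = X+Z'   — idempotence
Both reduce to X+Z', so they are equivalent.

Yes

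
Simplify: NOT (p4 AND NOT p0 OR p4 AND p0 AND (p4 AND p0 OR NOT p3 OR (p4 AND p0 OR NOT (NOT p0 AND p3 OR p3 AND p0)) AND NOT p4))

NOT (p4 AND NOT p0 OR p4 AND p0 AND (p4 AND p0 OR NOT p3 OR (p4 AND p0 OR NOT (NOT p0 AND p3 OR p3 AND p0)) AND NOT p4))
= NOT (p4 AND NOT p0 OR p4 AND p0 AND (p4 AND p0 OR NOT p3 OR (p4 AND p0 OR NOT p3) AND NOT p4))   (distribution)
= NOT (p4 AND NOT p0 OR p4 AND p0 AND (p4 AND p0 OR NOT p3))   (absorption)
= NOT (p4 AND NOT p0 OR p4 AND p0)   (absorption)
= NOT p4   (distribution)

NOT p4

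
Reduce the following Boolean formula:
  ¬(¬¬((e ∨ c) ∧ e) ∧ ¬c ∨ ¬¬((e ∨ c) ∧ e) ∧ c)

¬(¬¬((e ∨ c) ∧ e) ∧ ¬c ∨ ¬¬((e ∨ c) ∧ e) ∧ c)
= ¬¬¬((e ∨ c) ∧ e)   — distribution
= ¬¬¬e   — absorption
= ¬e   — double negation

¬e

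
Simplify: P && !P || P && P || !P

P && !P || P && P || !P
= (!P || P) && P || !P
= P || !P
= true

true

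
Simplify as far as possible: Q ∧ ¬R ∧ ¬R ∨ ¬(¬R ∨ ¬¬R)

Q ∧ ¬R

Q ∧ ¬R ∧ ¬R ∨ ¬(¬R ∨ ¬¬R)
= Q ∧ ¬R ∧ ¬R ∨ R ∧ ¬R   [De Morgan]
= Q ∧ ¬R ∧ ¬R   [complement / identity]
= Q ∧ ¬R   [idempotence]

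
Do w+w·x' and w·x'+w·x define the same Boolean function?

E1: w+w·x'
    = w   — absorption
E2: w·x'+w·x
    = w   — distribution
Both reduce to w, so they are equivalent.

Yes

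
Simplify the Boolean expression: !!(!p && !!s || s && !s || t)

!p && s || t

!!(!p && !!s || s && !s || t)
= !!(!p && !!s || t)   — complement / identity
= !p && !!s || t   — double negation
= !p && s || t   — double negation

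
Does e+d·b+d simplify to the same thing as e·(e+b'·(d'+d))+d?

E1: e+d·b+d
    = e+d   — absorption
E2: e·(e+b'·(d'+d))+d
    = e·(e+b')+d   — complement / identity
    = e+d   — absorption
Both reduce to e+d, so they are equivalent.

Yes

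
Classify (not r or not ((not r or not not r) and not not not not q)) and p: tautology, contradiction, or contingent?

contingent

(not r or not ((not r or not not r) and not not not not q)) and p
= (not r or not ((not r or r) and not not not not q)) and p   [double negation]
= (not r or not ((not r or r) and not not q)) and p   [double negation]
= (not r or not not not q) and p   [complement / identity]
= (not r or not q) and p   [double negation]
This depends on p, q, r, so it is not a constant.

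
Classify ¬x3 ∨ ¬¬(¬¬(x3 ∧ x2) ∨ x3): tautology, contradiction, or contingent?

tautology

¬x3 ∨ ¬¬(¬¬(x3 ∧ x2) ∨ x3)
= ¬x3 ∨ ¬¬(x3 ∧ x2 ∨ x3)   [double negation]
= ¬x3 ∨ x3 ∧ x2 ∨ x3   [double negation]
= ¬x3 ∨ x3   [absorption]
= True   [complement]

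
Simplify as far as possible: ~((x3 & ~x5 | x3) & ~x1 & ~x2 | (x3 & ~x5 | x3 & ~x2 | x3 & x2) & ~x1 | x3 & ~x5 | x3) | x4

~((x3 & ~x5 | x3) & ~x1 & ~x2 | (x3 & ~x5 | x3 & ~x2 | x3 & x2) & ~x1 | x3 & ~x5 | x3) | x4
= ~((x3 & ~x5 | x3) & ~x1 & ~x2 | (x3 & ~x5 | x3) & ~x1 | x3 & ~x5 | x3) | x4
= ~((x3 & ~x5 | x3) & ~x1 | x3 & ~x5 | x3) | x4
= ~(x3 & ~x5 | x3) | x4
= ~x3 | x4

~x3 | x4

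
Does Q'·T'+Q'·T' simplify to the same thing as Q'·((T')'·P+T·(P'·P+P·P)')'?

Yes

E1: Q'·T'+Q'·T'
    = Q'·T'   (idempotence)
E2: Q'·((T')'·P+T·(P'·P+P·P)')'
    = Q'·(T·P+T·(P'·P+P·P)')'   (double negation)
    = Q'·(T·P+T·P')'   (distribution)
    = Q'·T'   (distribution)
Both reduce to Q'·T', so they are equivalent.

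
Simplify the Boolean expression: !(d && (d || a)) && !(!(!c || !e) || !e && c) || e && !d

(!c || e) && !d

!(d && (d || a)) && !(!(!c || !e) || !e && c) || e && !d
= !d && !(!(!c || !e) || !e && c) || e && !d   — absorption
= !d && !(c && e || !e && c) || e && !d   — De Morgan
= !d && !c || e && !d   — distribution
= (!c || e) && !d   — distribution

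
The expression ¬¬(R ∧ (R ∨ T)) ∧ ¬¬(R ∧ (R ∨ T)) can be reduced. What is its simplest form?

¬¬(R ∧ (R ∨ T)) ∧ ¬¬(R ∧ (R ∨ T))
= ¬¬(R ∧ (R ∨ T))   [idempotence]
= R ∧ (R ∨ T)   [double negation]
= R   [absorption]

R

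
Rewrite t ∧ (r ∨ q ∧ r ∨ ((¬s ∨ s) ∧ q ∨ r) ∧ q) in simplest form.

t ∧ (r ∨ q ∧ r ∨ ((¬s ∨ s) ∧ q ∨ r) ∧ q)
= t ∧ (r ∨ q ∧ r ∨ (q ∨ r) ∧ q)   — complement / identity
= t ∧ (r ∨ q ∧ r ∨ q)   — absorption
= t ∧ (r ∨ q)   — absorption

t ∧ (r ∨ q)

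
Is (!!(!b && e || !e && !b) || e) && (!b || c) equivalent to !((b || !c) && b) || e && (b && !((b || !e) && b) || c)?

E1: (!!(!b && e || !e && !b) || e) && (!b || c)
    = (!!!b || e) && (!b || c)   — distribution
    = (!b || e) && (!b || c)   — double negation
    = !b || e && c   — distribution
E2: !((b || !c) && b) || e && (b && !((b || !e) && b) || c)
    = !b || e && (b && !((b || !e) && b) || c)   — absorption
    = !b || e && (b && !b || c)   — absorption
    = !b || e && c   — complement / identity
Both reduce to !b || e && c, so they are equivalent.

Yes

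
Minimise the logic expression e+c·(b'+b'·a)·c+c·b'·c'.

e+c·(b'+b'·a)·c+c·b'·c'
= e+c·b'·c+c·b'·c'   (absorption)
= e+c·b'   (distribution)

e+c·b'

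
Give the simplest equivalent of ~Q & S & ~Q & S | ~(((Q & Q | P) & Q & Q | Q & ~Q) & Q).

~Q

~Q & S & ~Q & S | ~(((Q & Q | P) & Q & Q | Q & ~Q) & Q)
= ~Q & S & ~Q & S | ~((Q & Q | Q & ~Q) & Q)   (absorption)
= ~Q & S | ~((Q & Q | Q & ~Q) & Q)   (idempotence)
= ~Q & S | ~(Q & Q)   (distribution)
= ~Q & S | ~Q   (idempotence)
= ~Q   (absorption)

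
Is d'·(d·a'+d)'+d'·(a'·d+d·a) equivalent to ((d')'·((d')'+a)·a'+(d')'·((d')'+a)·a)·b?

E1: d'·(d·a'+d)'+d'·(a'·d+d·a)
    = d'·(d·a'+d)'+d'·d   (distribution)
    = d'·d'+d'·d   (absorption)
    = d'   (distribution)
E2: ((d')'·((d')'+a)·a'+(d')'·((d')'+a)·a)·b
    = (d')'·((d')'+a)·b   (distribution)
    = (d')'·b   (absorption)
    = d·b   (double negation)
These differ: at a=1, b=1, d=0, E1 = 1 but E2 = 0.

No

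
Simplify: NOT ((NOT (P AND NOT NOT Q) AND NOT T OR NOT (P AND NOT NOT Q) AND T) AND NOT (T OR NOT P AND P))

P AND Q OR T

NOT ((NOT (P AND NOT NOT Q) AND NOT T OR NOT (P AND NOT NOT Q) AND T) AND NOT (T OR NOT P AND P))
= NOT (NOT (P AND NOT NOT Q) AND NOT (T OR NOT P AND P))   [distribution]
= NOT (NOT (P AND Q) AND NOT (T OR NOT P AND P))   [double negation]
= NOT (NOT (P AND Q) AND NOT T)   [complement / identity]
= P AND Q OR T   [De Morgan]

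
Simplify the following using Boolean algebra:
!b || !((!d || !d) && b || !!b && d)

!b || !((!d || !d) && b || !!b && d)
= !b || !((!d || !d) && b || b && d)   — double negation
= !b || !(!d && b || b && d)   — idempotence
= !b || !b   — distribution
= !b   — idempotence

!b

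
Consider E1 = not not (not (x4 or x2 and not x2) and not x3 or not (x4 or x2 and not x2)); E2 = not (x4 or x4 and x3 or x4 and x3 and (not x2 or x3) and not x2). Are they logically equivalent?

Yes

E1: not not (not (x4 or x2 and not x2) and not x3 or not (x4 or x2 and not x2))
    = not not not (x4 or x2 and not x2)   (absorption)
    = not (x4 or x2 and not x2)   (double negation)
    = not x4   (complement / identity)
E2: not (x4 or x4 and x3 or x4 and x3 and (not x2 or x3) and not x2)
    = not (x4 or x4 and x3 or x4 and x3 and not x2)   (absorption)
    = not (x4 or x4 and x3)   (absorption)
    = not x4   (absorption)
Both reduce to not x4, so they are equivalent.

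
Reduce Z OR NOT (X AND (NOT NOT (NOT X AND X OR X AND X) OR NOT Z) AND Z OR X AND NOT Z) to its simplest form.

Z OR NOT X

Z OR NOT (X AND (NOT NOT (NOT X AND X OR X AND X) OR NOT Z) AND Z OR X AND NOT Z)
= Z OR NOT (X AND (NOT X AND X OR X AND X OR NOT Z) AND Z OR X AND NOT Z)   (double negation)
= Z OR NOT (X AND (X OR NOT Z) AND Z OR X AND NOT Z)   (distribution)
= Z OR NOT (X AND Z OR X AND NOT Z)   (absorption)
= Z OR NOT X   (distribution)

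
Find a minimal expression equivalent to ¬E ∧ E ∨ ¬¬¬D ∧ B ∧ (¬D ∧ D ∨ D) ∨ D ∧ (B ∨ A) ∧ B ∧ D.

B ∧ D

¬E ∧ E ∨ ¬¬¬D ∧ B ∧ (¬D ∧ D ∨ D) ∨ D ∧ (B ∨ A) ∧ B ∧ D
= ¬E ∧ E ∨ ¬¬¬D ∧ B ∧ D ∨ D ∧ (B ∨ A) ∧ B ∧ D   (complement / identity)
= ¬¬¬D ∧ B ∧ D ∨ D ∧ (B ∨ A) ∧ B ∧ D   (complement / identity)
= ¬¬¬D ∧ B ∧ D ∨ D ∧ B ∧ D   (absorption)
= ¬D ∧ B ∧ D ∨ D ∧ B ∧ D   (double negation)
= B ∧ D   (distribution)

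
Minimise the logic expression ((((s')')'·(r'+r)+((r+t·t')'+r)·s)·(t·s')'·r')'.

t·s'+r

((((s')')'·(r'+r)+((r+t·t')'+r)·s)·(t·s')'·r')'
= ((s'·(r'+r)+((r+t·t')'+r)·s)·(t·s')'·r')'
= ((s'·(r'+r)+(r'+r)·s)·(t·s')'·r')'
= ((r'+r)·(t·s')'·r')'
= ((t·s')'·r')'
= t·s'+r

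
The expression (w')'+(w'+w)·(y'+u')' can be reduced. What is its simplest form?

(w')'+(w'+w)·(y'+u')'
= (w')'+(w'+w)·y·u   — De Morgan
= w+(w'+w)·y·u   — double negation
= w+y·u   — complement / identity

w+y·u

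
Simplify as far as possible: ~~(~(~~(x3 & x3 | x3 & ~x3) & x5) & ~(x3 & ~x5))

~~(~(~~(x3 & x3 | x3 & ~x3) & x5) & ~(x3 & ~x5))
= ~~(~(~~x3 & x5) & ~(x3 & ~x5))
= ~~(~(x3 & x5) & ~(x3 & ~x5))
= ~(x3 & x5 | x3 & ~x5)
= ~x3

~x3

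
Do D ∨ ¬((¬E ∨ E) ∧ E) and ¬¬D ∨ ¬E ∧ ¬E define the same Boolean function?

E1: D ∨ ¬((¬E ∨ E) ∧ E)
    = D ∨ ¬E   — complement / identity
E2: ¬¬D ∨ ¬E ∧ ¬E
    = ¬¬D ∨ ¬E   — idempotence
    = D ∨ ¬E   — double negation
Both reduce to D ∨ ¬E, so they are equivalent.

Yes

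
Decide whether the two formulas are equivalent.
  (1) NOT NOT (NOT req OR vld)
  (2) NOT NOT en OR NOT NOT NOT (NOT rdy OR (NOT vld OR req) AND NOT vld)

No

E1: NOT NOT (NOT req OR vld)
    = NOT req OR vld   (double negation)
E2: NOT NOT en OR NOT NOT NOT (NOT rdy OR (NOT vld OR req) AND NOT vld)
    = NOT NOT en OR NOT NOT NOT (NOT rdy OR NOT vld)   (absorption)
    = NOT NOT en OR NOT NOT (rdy AND vld)   (De Morgan)
    = NOT NOT en OR rdy AND vld   (double negation)
    = en OR rdy AND vld   (double negation)
These differ: at en=0, rdy=0, req=0, vld=0, E1 = 1 but E2 = 0.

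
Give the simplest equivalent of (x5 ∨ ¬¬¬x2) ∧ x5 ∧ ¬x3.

(x5 ∨ ¬¬¬x2) ∧ x5 ∧ ¬x3
= (x5 ∨ ¬x2) ∧ x5 ∧ ¬x3   [double negation]
= x5 ∧ ¬x3   [absorption]

x5 ∧ ¬x3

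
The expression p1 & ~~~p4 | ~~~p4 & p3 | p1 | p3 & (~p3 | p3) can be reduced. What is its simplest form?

p1 & ~~~p4 | ~~~p4 & p3 | p1 | p3 & (~p3 | p3)
= p1 & ~~~p4 | ~~~p4 & p3 | p1 | p3   (complement / identity)
= (p1 | p3) & ~~~p4 | p1 | p3   (distribution)
= (p1 | p3) & ~p4 | p1 | p3   (double negation)
= p1 | p3   (absorption)

p1 | p3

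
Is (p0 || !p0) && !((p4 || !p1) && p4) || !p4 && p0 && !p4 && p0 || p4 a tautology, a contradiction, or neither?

(p0 || !p0) && !((p4 || !p1) && p4) || !p4 && p0 && !p4 && p0 || p4
= (p0 || !p0) && !((p4 || !p1) && p4) || !p4 && p0 || p4   [idempotence]
= (p0 || !p0) && !p4 || !p4 && p0 || p4   [absorption]
= !p4 || !p4 && p0 || p4   [complement / identity]
= !p4 || p4   [absorption]
= true   [complement]

tautology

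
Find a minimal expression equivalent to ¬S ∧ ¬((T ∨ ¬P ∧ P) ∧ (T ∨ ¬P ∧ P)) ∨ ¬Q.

¬S ∧ ¬T ∨ ¬Q

¬S ∧ ¬((T ∨ ¬P ∧ P) ∧ (T ∨ ¬P ∧ P)) ∨ ¬Q
= ¬S ∧ ¬(T ∨ ¬P ∧ P) ∨ ¬Q   — idempotence
= ¬S ∧ ¬T ∨ ¬Q   — complement / identity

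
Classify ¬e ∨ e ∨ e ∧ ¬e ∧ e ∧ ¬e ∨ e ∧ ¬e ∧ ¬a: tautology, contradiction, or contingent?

¬e ∨ e ∨ e ∧ ¬e ∧ e ∧ ¬e ∨ e ∧ ¬e ∧ ¬a
= ¬e ∨ e ∨ e ∧ ¬e ∨ e ∧ ¬e ∧ ¬a   [idempotence]
= ¬e ∨ e ∨ e ∧ ¬e   [absorption]
= ¬e ∨ e   [complement / identity]
= True   [complement]

tautology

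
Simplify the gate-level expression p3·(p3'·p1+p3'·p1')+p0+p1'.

p0+p1'

p3·(p3'·p1+p3'·p1')+p0+p1'
= p3·p3'+p0+p1'
= p0+p1'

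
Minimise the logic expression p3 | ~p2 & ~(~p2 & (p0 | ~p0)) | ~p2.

p3 | ~p2

p3 | ~p2 & ~(~p2 & (p0 | ~p0)) | ~p2
= p3 | ~p2 & ~~p2 | ~p2   (complement / identity)
= p3 | ~p2 & p2 | ~p2   (double negation)
= p3 | ~p2   (complement / identity)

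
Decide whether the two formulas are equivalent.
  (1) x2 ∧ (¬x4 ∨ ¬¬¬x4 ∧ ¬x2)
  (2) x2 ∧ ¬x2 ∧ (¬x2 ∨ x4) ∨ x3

No

E1: x2 ∧ (¬x4 ∨ ¬¬¬x4 ∧ ¬x2)
    = x2 ∧ (¬x4 ∨ ¬x4 ∧ ¬x2)   (double negation)
    = x2 ∧ ¬x4   (absorption)
E2: x2 ∧ ¬x2 ∧ (¬x2 ∨ x4) ∨ x3
    = x2 ∧ ¬x2 ∨ x3   (absorption)
    = x3   (complement / identity)
These differ: at x2=0, x3=1, x4=1, E1 = 0 but E2 = 1.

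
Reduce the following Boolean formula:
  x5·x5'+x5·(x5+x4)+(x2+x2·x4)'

x5+x2'

x5·x5'+x5·(x5+x4)+(x2+x2·x4)'
= x5·(x5+x4)+(x2+x2·x4)'   (complement / identity)
= x5·(x5+x4)+x2'   (absorption)
= x5+x2'   (absorption)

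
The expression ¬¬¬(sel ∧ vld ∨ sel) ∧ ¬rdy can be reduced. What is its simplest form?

¬sel ∧ ¬rdy

¬¬¬(sel ∧ vld ∨ sel) ∧ ¬rdy
= ¬¬¬sel ∧ ¬rdy
= ¬sel ∧ ¬rdy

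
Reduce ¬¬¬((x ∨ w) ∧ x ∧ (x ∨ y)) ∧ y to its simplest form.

¬¬¬((x ∨ w) ∧ x ∧ (x ∨ y)) ∧ y
= ¬¬¬((x ∨ w) ∧ x) ∧ y   — absorption
= ¬((x ∨ w) ∧ x) ∧ y   — double negation
= ¬x ∧ y   — absorption

¬x ∧ y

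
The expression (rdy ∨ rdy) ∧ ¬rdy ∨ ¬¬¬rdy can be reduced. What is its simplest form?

(rdy ∨ rdy) ∧ ¬rdy ∨ ¬¬¬rdy
= rdy ∧ ¬rdy ∨ ¬¬¬rdy   [idempotence]
= ¬¬¬rdy   [complement / identity]
= ¬rdy   [double negation]

¬rdy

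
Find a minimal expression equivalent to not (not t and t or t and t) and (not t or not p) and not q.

not (not t and t or t and t) and (not t or not p) and not q
= not t and (not t or not p) and not q   — distribution
= not t and not q   — absorption

not t and not q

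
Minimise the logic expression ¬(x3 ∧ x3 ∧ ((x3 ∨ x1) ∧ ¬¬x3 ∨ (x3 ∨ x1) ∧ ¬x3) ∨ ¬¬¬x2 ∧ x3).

¬(x3 ∧ x3 ∧ ((x3 ∨ x1) ∧ ¬¬x3 ∨ (x3 ∨ x1) ∧ ¬x3) ∨ ¬¬¬x2 ∧ x3)
= ¬(x3 ∧ x3 ∧ ((x3 ∨ x1) ∧ x3 ∨ (x3 ∨ x1) ∧ ¬x3) ∨ ¬¬¬x2 ∧ x3)   — double negation
= ¬(x3 ∧ (x3 ∧ ((x3 ∨ x1) ∧ x3 ∨ (x3 ∨ x1) ∧ ¬x3) ∨ ¬¬¬x2))   — distribution
= ¬(x3 ∧ (x3 ∧ (x3 ∨ x1) ∨ ¬¬¬x2))   — distribution
= ¬(x3 ∧ (x3 ∧ (x3 ∨ x1) ∨ ¬x2))   — double negation
= ¬(x3 ∧ (x3 ∨ ¬x2))   — absorption
= ¬x3   — absorption

¬x3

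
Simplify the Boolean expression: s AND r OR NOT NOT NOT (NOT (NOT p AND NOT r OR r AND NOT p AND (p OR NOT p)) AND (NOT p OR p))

s AND r OR NOT NOT NOT (NOT (NOT p AND NOT r OR r AND NOT p AND (p OR NOT p)) AND (NOT p OR p))
= s AND r OR NOT NOT NOT (NOT (NOT p AND NOT r OR r AND NOT p) AND (NOT p OR p))   — complement / identity
= s AND r OR NOT NOT NOT (NOT NOT p AND (NOT p OR p))   — distribution
= s AND r OR NOT (NOT NOT p AND (NOT p OR p))   — double negation
= s AND r OR NOT (p AND (NOT p OR p))   — double negation
= s AND r OR NOT p   — complement / identity

s AND r OR NOT p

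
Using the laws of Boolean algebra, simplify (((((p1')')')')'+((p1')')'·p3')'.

p1

(((((p1')')')')'+((p1')')'·p3')'
= (((p1')')'+((p1')')'·p3')'
= (((p1')')')'
= (p1')'
= p1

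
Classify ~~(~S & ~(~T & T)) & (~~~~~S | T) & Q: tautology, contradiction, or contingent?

contingent

~~(~S & ~(~T & T)) & (~~~~~S | T) & Q
= ~~(~S & ~(~T & T)) & (~~~S | T) & Q   [double negation]
= ~(S | ~T & T) & (~~~S | T) & Q   [De Morgan]
= ~S & (~~~S | T) & Q   [complement / identity]
= ~S & (~S | T) & Q   [double negation]
= ~S & Q   [absorption]
This depends on Q, S, so it is not a constant.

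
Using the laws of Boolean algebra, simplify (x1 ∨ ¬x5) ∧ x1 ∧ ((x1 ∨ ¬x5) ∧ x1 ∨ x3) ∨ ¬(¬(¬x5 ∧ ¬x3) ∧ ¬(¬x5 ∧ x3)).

x1 ∨ ¬x5

(x1 ∨ ¬x5) ∧ x1 ∧ ((x1 ∨ ¬x5) ∧ x1 ∨ x3) ∨ ¬(¬(¬x5 ∧ ¬x3) ∧ ¬(¬x5 ∧ x3))
= (x1 ∨ ¬x5) ∧ x1 ∨ ¬(¬(¬x5 ∧ ¬x3) ∧ ¬(¬x5 ∧ x3))   (absorption)
= x1 ∨ ¬(¬(¬x5 ∧ ¬x3) ∧ ¬(¬x5 ∧ x3))   (absorption)
= x1 ∨ ¬x5 ∧ ¬x3 ∨ ¬x5 ∧ x3   (De Morgan)
= x1 ∨ ¬x5   (distribution)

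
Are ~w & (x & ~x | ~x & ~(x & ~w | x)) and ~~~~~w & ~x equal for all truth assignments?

Yes

E1: ~w & (x & ~x | ~x & ~(x & ~w | x))
    = ~w & (x & ~x | ~x & ~x)   — absorption
    = ~w & ~x   — distribution
E2: ~~~~~w & ~x
    = ~~~w & ~x   — double negation
    = ~w & ~x   — double negation
Both reduce to ~w & ~x, so they are equivalent.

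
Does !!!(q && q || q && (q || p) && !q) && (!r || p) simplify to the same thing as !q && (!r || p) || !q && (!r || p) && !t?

Yes

E1: !!!(q && q || q && (q || p) && !q) && (!r || p)
    = !(q && q || q && (q || p) && !q) && (!r || p)
    = !(q && q || q && !q) && (!r || p)
    = !q && (!r || p)
E2: !q && (!r || p) || !q && (!r || p) && !t
    = !q && (!r || p)
Both reduce to !q && (!r || p), so they are equivalent.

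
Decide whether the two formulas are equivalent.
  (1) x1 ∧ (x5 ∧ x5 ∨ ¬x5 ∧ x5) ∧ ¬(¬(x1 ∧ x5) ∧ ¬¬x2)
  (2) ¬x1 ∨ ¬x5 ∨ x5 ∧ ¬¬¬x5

No

E1: x1 ∧ (x5 ∧ x5 ∨ ¬x5 ∧ x5) ∧ ¬(¬(x1 ∧ x5) ∧ ¬¬x2)
    = x1 ∧ (x5 ∧ x5 ∨ ¬x5 ∧ x5) ∧ (x1 ∧ x5 ∨ ¬x2)
    = x1 ∧ x5 ∧ (x1 ∧ x5 ∨ ¬x2)
    = x1 ∧ x5
E2: ¬x1 ∨ ¬x5 ∨ x5 ∧ ¬¬¬x5
    = ¬x1 ∨ ¬x5 ∨ x5 ∧ ¬x5
    = ¬x1 ∨ ¬x5
These differ: at x1=0, x2=0, x5=0, E1 = 0 but E2 = 1.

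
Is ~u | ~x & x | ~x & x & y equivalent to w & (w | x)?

No

E1: ~u | ~x & x | ~x & x & y
    = ~u | ~x & x   — absorption
    = ~u   — complement / identity
E2: w & (w | x)
    = w   — absorption
These differ: at u=0, w=0, x=0, y=1, E1 = 1 but E2 = 0.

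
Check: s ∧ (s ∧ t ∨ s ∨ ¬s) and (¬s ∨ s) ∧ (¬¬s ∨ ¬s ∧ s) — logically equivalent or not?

E1: s ∧ (s ∧ t ∨ s ∨ ¬s)
    = s ∧ (s ∨ ¬s)   [absorption]
    = s   [complement / identity]
E2: (¬s ∨ s) ∧ (¬¬s ∨ ¬s ∧ s)
    = (¬s ∨ s) ∧ ¬¬s   [complement / identity]
    = (¬s ∨ s) ∧ s   [double negation]
    = s   [complement / identity]
Both reduce to s, so they are equivalent.

Yes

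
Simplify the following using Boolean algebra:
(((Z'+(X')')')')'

Z·X'

(((Z'+(X')')')')'
= ((Z·X')')'
= Z·X'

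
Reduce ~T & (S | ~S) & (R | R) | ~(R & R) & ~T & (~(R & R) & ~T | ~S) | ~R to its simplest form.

~T & (S | ~S) & (R | R) | ~(R & R) & ~T & (~(R & R) & ~T | ~S) | ~R
= ~T & (S | ~S) & R | ~(R & R) & ~T & (~(R & R) & ~T | ~S) | ~R   [idempotence]
= ~T & (S | ~S) & R | ~(R & R) & ~T | ~R   [absorption]
= ~T & R | ~(R & R) & ~T | ~R   [complement / identity]
= ~T & R | ~R & ~T | ~R   [idempotence]
= ~T | ~R   [distribution]

~T | ~R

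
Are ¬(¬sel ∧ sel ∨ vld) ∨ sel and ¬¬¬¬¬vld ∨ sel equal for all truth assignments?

E1: ¬(¬sel ∧ sel ∨ vld) ∨ sel
    = ¬vld ∨ sel   (complement / identity)
E2: ¬¬¬¬¬vld ∨ sel
    = ¬¬¬vld ∨ sel   (double negation)
    = ¬vld ∨ sel   (double negation)
Both reduce to ¬vld ∨ sel, so they are equivalent.

Yes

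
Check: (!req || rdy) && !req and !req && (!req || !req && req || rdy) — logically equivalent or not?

Yes

E1: (!req || rdy) && !req
    = !req   [absorption]
E2: !req && (!req || !req && req || rdy)
    = !req && (!req || rdy)   [complement / identity]
    = !req   [absorption]
Both reduce to !req, so they are equivalent.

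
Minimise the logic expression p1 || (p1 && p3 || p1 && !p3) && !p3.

p1

p1 || (p1 && p3 || p1 && !p3) && !p3
= p1 || p1 && !p3
= p1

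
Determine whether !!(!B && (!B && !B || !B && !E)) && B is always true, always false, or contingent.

always false

!!(!B && (!B && !B || !B && !E)) && B
= !!(!B && (!B || !E) && !B) && B   — distribution
= !!(!B && !B) && B   — absorption
= !!!B && B   — idempotence
= !B && B   — double negation
= false   — complement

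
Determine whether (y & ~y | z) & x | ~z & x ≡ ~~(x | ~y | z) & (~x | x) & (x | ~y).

No

E1: (y & ~y | z) & x | ~z & x
    = z & x | ~z & x   — complement / identity
    = x   — distribution
E2: ~~(x | ~y | z) & (~x | x) & (x | ~y)
    = ~~(x | ~y | z) & (x | ~y)   — complement / identity
    = (x | ~y | z) & (x | ~y)   — double negation
    = x | ~y   — absorption
These differ: at x=0, y=0, z=0, E1 = 0 but E2 = 1.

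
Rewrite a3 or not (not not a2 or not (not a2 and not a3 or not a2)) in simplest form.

a3 or not (not not a2 or not (not a2 and not a3 or not a2))
= a3 or not (not not a2 or not not a2)   [absorption]
= a3 or not not not a2   [idempotence]
= a3 or not a2   [double negation]

a3 or not a2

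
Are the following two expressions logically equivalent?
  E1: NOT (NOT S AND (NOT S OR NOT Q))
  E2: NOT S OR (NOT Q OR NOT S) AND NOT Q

No

E1: NOT (NOT S AND (NOT S OR NOT Q))
    = NOT NOT S
    = S
E2: NOT S OR (NOT Q OR NOT S) AND NOT Q
    = NOT S OR NOT Q
These differ: at Q=1, S=0, E1 = 0 but E2 = 1.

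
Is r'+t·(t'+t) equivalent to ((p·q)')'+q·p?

E1: r'+t·(t'+t)
    = r'+t   (complement / identity)
E2: ((p·q)')'+q·p
    = p·q+q·p   (double negation)
    = q·(p+p)   (distribution)
    = q·p   (idempotence)
These differ: at p=0, q=0, r=0, t=1, E1 = 1 but E2 = 0.

No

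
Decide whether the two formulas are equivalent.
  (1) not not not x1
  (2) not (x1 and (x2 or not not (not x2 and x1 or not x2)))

Yes

E1: not not not x1
    = not x1   [double negation]
E2: not (x1 and (x2 or not not (not x2 and x1 or not x2)))
    = not (x1 and (x2 or not not not x2))   [absorption]
    = not (x1 and (x2 or not x2))   [double negation]
    = not x1   [complement / identity]
Both reduce to not x1, so they are equivalent.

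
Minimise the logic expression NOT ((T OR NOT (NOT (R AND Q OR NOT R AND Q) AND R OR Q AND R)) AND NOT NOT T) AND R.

NOT ((T OR NOT (NOT (R AND Q OR NOT R AND Q) AND R OR Q AND R)) AND NOT NOT T) AND R
= NOT ((T OR NOT (NOT Q AND R OR Q AND R)) AND NOT NOT T) AND R   (distribution)
= NOT ((T OR NOT (NOT Q AND R OR Q AND R)) AND T) AND R   (double negation)
= NOT ((T OR NOT R) AND T) AND R   (distribution)
= NOT T AND R   (absorption)

NOT T AND R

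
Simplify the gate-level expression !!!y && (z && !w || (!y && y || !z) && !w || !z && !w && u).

!y && !w

!!!y && (z && !w || (!y && y || !z) && !w || !z && !w && u)
= !!!y && (z && !w || !z && !w || !z && !w && u)   (complement / identity)
= !!!y && (z && !w || !z && !w)   (absorption)
= !!!y && !w   (distribution)
= !y && !w   (double negation)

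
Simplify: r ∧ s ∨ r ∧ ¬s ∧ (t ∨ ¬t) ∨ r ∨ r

r ∧ s ∨ r ∧ ¬s ∧ (t ∨ ¬t) ∨ r ∨ r
= r ∧ s ∨ r ∧ ¬s ∧ (t ∨ ¬t) ∨ r   [idempotence]
= r ∧ s ∨ r ∧ ¬s ∨ r   [complement / identity]
= r ∧ s ∨ r   [absorption]
= r   [absorption]

r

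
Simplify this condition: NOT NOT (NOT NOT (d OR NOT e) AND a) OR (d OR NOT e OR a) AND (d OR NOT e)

d OR NOT e

NOT NOT (NOT NOT (d OR NOT e) AND a) OR (d OR NOT e OR a) AND (d OR NOT e)
= NOT NOT ((d OR NOT e) AND a) OR (d OR NOT e OR a) AND (d OR NOT e)   — double negation
= NOT NOT ((d OR NOT e) AND a) OR d OR NOT e   — absorption
= (d OR NOT e) AND a OR d OR NOT e   — double negation
= d OR NOT e   — absorption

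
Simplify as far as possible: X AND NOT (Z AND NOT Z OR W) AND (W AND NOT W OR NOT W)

X AND NOT (Z AND NOT Z OR W) AND (W AND NOT W OR NOT W)
= X AND NOT (Z AND NOT Z OR W) AND NOT W
= X AND NOT W AND NOT W
= X AND NOT W

X AND NOT W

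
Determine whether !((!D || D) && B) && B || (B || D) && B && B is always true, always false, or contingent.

!((!D || D) && B) && B || (B || D) && B && B
= !B && B || (B || D) && B && B   — complement / identity
= !B && B || B && B   — absorption
= B   — distribution
This depends on B, so it is not a constant.

contingent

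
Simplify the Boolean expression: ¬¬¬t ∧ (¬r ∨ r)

¬t

¬¬¬t ∧ (¬r ∨ r)
= ¬¬¬t   — complement / identity
= ¬t   — double negation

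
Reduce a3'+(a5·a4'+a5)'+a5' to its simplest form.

a3'+(a5·a4'+a5)'+a5'
= a3'+a5'+a5'   [absorption]
= a3'+a5'   [idempotence]

a3'+a5'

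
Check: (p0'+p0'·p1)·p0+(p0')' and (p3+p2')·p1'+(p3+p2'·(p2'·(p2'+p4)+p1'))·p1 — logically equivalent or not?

E1: (p0'+p0'·p1)·p0+(p0')'
    = p0'·p0+(p0')'   [absorption]
    = (p0')'   [complement / identity]
    = p0   [double negation]
E2: (p3+p2')·p1'+(p3+p2'·(p2'·(p2'+p4)+p1'))·p1
    = (p3+p2')·p1'+(p3+p2'·(p2'+p1'))·p1   [absorption]
    = (p3+p2')·p1'+(p3+p2')·p1   [absorption]
    = p3+p2'   [distribution]
These differ: at p0=0, p1=0, p2=0, p3=1, p4=1, E1 = 0 but E2 = 1.

No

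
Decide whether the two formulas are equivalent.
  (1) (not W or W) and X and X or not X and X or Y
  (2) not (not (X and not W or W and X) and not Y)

Yes

E1: (not W or W) and X and X or not X and X or Y
    = X and X or not X and X or Y
    = X or Y
E2: not (not (X and not W or W and X) and not Y)
    = not (not X and not Y)
    = X or Y
Both reduce to X or Y, so they are equivalent.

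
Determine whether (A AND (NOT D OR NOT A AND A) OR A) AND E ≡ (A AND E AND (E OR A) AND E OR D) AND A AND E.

Yes

E1: (A AND (NOT D OR NOT A AND A) OR A) AND E
    = (A AND NOT D OR A) AND E
    = A AND E
E2: (A AND E AND (E OR A) AND E OR D) AND A AND E
    = (A AND E AND E OR D) AND A AND E
    = (A AND E OR D) AND A AND E
    = A AND E
Both reduce to A AND E, so they are equivalent.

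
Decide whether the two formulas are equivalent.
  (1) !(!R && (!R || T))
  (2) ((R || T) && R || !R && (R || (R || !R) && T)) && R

E1: !(!R && (!R || T))
    = !!R   (absorption)
    = R   (double negation)
E2: ((R || T) && R || !R && (R || (R || !R) && T)) && R
    = ((R || T) && R || !R && (R || T)) && R   (complement / identity)
    = (R || T) && R   (distribution)
    = R   (absorption)
Both reduce to R, so they are equivalent.

Yes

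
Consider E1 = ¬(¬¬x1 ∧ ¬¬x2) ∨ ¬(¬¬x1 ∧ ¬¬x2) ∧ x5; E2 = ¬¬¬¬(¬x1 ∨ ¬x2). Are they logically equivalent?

E1: ¬(¬¬x1 ∧ ¬¬x2) ∨ ¬(¬¬x1 ∧ ¬¬x2) ∧ x5
    = ¬(¬¬x1 ∧ ¬¬x2)
    = ¬x1 ∨ ¬x2
E2: ¬¬¬¬(¬x1 ∨ ¬x2)
    = ¬¬(¬x1 ∨ ¬x2)
    = ¬x1 ∨ ¬x2
Both reduce to ¬x1 ∨ ¬x2, so they are equivalent.

Yes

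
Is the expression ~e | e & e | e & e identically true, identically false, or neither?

~e | e & e | e & e
= ~e | e & e   [idempotence]
= ~e | e   [idempotence]
= 1   [complement]

identically true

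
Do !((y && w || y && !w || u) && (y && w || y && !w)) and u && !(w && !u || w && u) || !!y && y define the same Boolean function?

E1: !((y && w || y && !w || u) && (y && w || y && !w))
    = !(y && w || y && !w)   — absorption
    = !y   — distribution
E2: u && !(w && !u || w && u) || !!y && y
    = u && !w || !!y && y   — distribution
    = u && !w || y && y   — double negation
    = u && !w || y   — idempotence
These differ: at u=0, w=0, y=1, E1 = 0 but E2 = 1.

No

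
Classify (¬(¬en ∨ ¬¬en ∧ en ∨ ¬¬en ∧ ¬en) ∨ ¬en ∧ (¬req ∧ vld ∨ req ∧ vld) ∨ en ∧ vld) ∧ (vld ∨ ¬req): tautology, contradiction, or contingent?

(¬(¬en ∨ ¬¬en ∧ en ∨ ¬¬en ∧ ¬en) ∨ ¬en ∧ (¬req ∧ vld ∨ req ∧ vld) ∨ en ∧ vld) ∧ (vld ∨ ¬req)
= (¬(¬en ∨ ¬¬en ∧ en ∨ ¬¬en ∧ ¬en) ∨ ¬en ∧ vld ∨ en ∧ vld) ∧ (vld ∨ ¬req)
= (¬(¬en ∨ ¬¬en) ∨ ¬en ∧ vld ∨ en ∧ vld) ∧ (vld ∨ ¬req)
= (en ∧ ¬en ∨ ¬en ∧ vld ∨ en ∧ vld) ∧ (vld ∨ ¬req)
= (¬en ∧ vld ∨ en ∧ vld) ∧ (vld ∨ ¬req)
= vld ∧ (vld ∨ ¬req)
= vld
This depends on vld, so it is not a constant.

contingent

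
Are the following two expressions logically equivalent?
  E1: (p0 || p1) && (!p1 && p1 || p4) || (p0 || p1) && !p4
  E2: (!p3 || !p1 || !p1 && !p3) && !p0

No

E1: (p0 || p1) && (!p1 && p1 || p4) || (p0 || p1) && !p4
    = (p0 || p1) && p4 || (p0 || p1) && !p4   [complement / identity]
    = p0 || p1   [distribution]
E2: (!p3 || !p1 || !p1 && !p3) && !p0
    = (!p3 || !p1) && !p0   [absorption]
These differ: at p0=1, p1=1, p3=1, p4=1, E1 = 1 but E2 = 0.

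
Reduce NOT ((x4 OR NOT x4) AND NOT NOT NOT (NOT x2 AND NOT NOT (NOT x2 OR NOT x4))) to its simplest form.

NOT ((x4 OR NOT x4) AND NOT NOT NOT (NOT x2 AND NOT NOT (NOT x2 OR NOT x4)))
= NOT NOT NOT NOT (NOT x2 AND NOT NOT (NOT x2 OR NOT x4))
= NOT NOT (NOT x2 AND NOT NOT (NOT x2 OR NOT x4))
= NOT (x2 OR NOT (NOT x2 OR NOT x4))
= NOT (x2 OR x2 AND x4)
= NOT x2

NOT x2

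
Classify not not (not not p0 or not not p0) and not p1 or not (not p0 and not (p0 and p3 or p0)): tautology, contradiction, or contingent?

contingent

not not (not not p0 or not not p0) and not p1 or not (not p0 and not (p0 and p3 or p0))
= not (not p0 and not p0) and not p1 or not (not p0 and not (p0 and p3 or p0))
= not (not p0 and not p0) and not p1 or not (not p0 and not p0)
= not (not p0 and not p0)
= p0 or p0
= p0
This depends on p0, so it is not a constant.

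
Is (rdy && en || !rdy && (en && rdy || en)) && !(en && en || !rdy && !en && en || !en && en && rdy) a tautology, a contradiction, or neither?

contradiction

(rdy && en || !rdy && (en && rdy || en)) && !(en && en || !rdy && !en && en || !en && en && rdy)
= (rdy && en || !rdy && en) && !(en && en || !rdy && !en && en || !en && en && rdy)   (absorption)
= en && !(en && en || !rdy && !en && en || !en && en && rdy)   (distribution)
= en && !(en && en || !en && en)   (distribution)
= en && !en   (distribution)
= false   (complement)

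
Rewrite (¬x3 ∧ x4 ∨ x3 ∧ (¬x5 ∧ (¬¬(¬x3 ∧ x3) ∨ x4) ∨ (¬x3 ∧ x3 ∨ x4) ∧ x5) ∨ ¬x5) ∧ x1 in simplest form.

(¬x3 ∧ x4 ∨ x3 ∧ (¬x5 ∧ (¬¬(¬x3 ∧ x3) ∨ x4) ∨ (¬x3 ∧ x3 ∨ x4) ∧ x5) ∨ ¬x5) ∧ x1
= (¬x3 ∧ x4 ∨ x3 ∧ (¬x5 ∧ (¬x3 ∧ x3 ∨ x4) ∨ (¬x3 ∧ x3 ∨ x4) ∧ x5) ∨ ¬x5) ∧ x1
= (¬x3 ∧ x4 ∨ x3 ∧ (¬x3 ∧ x3 ∨ x4) ∨ ¬x5) ∧ x1
= (¬x3 ∧ x4 ∨ x3 ∧ x4 ∨ ¬x5) ∧ x1
= (x4 ∨ ¬x5) ∧ x1

(x4 ∨ ¬x5) ∧ x1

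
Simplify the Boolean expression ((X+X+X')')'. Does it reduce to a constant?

1

((X+X+X')')'
= X+X+X'   (double negation)
= X+X'   (idempotence)
= 1   (complement)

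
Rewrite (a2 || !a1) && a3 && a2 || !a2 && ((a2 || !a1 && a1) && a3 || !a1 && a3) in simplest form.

(a2 || !a1) && a3

(a2 || !a1) && a3 && a2 || !a2 && ((a2 || !a1 && a1) && a3 || !a1 && a3)
= (a2 || !a1) && a3 && a2 || !a2 && (a2 && a3 || !a1 && a3)
= (a2 || !a1) && a3 && a2 || !a2 && (a2 || !a1) && a3
= (a2 || !a1) && a3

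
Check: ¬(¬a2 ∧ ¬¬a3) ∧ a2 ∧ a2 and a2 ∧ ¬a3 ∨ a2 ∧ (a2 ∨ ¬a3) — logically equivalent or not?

Yes

E1: ¬(¬a2 ∧ ¬¬a3) ∧ a2 ∧ a2
    = (a2 ∨ ¬a3) ∧ a2 ∧ a2   [De Morgan]
    = a2 ∧ a2   [absorption]
    = a2   [idempotence]
E2: a2 ∧ ¬a3 ∨ a2 ∧ (a2 ∨ ¬a3)
    = a2 ∧ ¬a3 ∨ a2   [absorption]
    = a2   [absorption]
Both reduce to a2, so they are equivalent.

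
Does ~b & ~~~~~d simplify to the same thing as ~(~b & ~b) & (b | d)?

No

E1: ~b & ~~~~~d
    = ~b & ~~~d
    = ~b & ~d
E2: ~(~b & ~b) & (b | d)
    = (b | b) & (b | d)
    = b | b & d
    = b
These differ: at b=1, d=0, E1 = 0 but E2 = 1.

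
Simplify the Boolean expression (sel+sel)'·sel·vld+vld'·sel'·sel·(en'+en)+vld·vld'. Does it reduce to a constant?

(sel+sel)'·sel·vld+vld'·sel'·sel·(en'+en)+vld·vld'
= sel'·sel·vld+vld'·sel'·sel·(en'+en)+vld·vld'   (idempotence)
= sel'·sel·vld+vld'·sel'·sel+vld·vld'   (complement / identity)
= sel'·sel·vld+vld'·sel'·sel   (complement / identity)
= sel'·sel   (distribution)
= 0   (complement)

0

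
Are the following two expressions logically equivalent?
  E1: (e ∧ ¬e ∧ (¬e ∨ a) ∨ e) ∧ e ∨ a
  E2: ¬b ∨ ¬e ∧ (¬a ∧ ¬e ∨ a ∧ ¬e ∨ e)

No

E1: (e ∧ ¬e ∧ (¬e ∨ a) ∨ e) ∧ e ∨ a
    = (e ∧ ¬e ∨ e) ∧ e ∨ a
    = e ∧ e ∨ a
    = e ∨ a
E2: ¬b ∨ ¬e ∧ (¬a ∧ ¬e ∨ a ∧ ¬e ∨ e)
    = ¬b ∨ ¬e ∧ (¬e ∨ e)
    = ¬b ∨ ¬e
These differ: at a=0, b=1, e=1, E1 = 1 but E2 = 0.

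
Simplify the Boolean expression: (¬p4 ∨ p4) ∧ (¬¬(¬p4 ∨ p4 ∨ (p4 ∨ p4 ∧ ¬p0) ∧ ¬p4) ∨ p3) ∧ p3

(¬p4 ∨ p4) ∧ (¬¬(¬p4 ∨ p4 ∨ (p4 ∨ p4 ∧ ¬p0) ∧ ¬p4) ∨ p3) ∧ p3
= (¬p4 ∨ p4) ∧ (¬¬(¬p4 ∨ p4 ∨ p4 ∧ ¬p4) ∨ p3) ∧ p3   — absorption
= (¬p4 ∨ p4) ∧ (¬¬(¬p4 ∨ p4) ∨ p3) ∧ p3   — complement / identity
= (¬p4 ∨ p4) ∧ (¬p4 ∨ p4 ∨ p3) ∧ p3   — double negation
= (¬p4 ∨ p4) ∧ p3   — absorption
= p3   — complement / identity

p3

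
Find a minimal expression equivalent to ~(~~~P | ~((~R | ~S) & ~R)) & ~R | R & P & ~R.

P & ~R

~(~~~P | ~((~R | ~S) & ~R)) & ~R | R & P & ~R
= ~(~P | ~((~R | ~S) & ~R)) & ~R | R & P & ~R   (double negation)
= ~(~P | ~~R) & ~R | R & P & ~R   (absorption)
= P & ~R & ~R | R & P & ~R   (De Morgan)
= P & ~R   (distribution)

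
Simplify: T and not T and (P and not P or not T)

False

T and not T and (P and not P or not T)
= T and not T and not T   (complement / identity)
= T and not T   (idempotence)
= False   (complement)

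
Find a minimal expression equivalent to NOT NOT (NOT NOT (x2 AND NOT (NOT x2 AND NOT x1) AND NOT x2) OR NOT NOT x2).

x2

NOT NOT (NOT NOT (x2 AND NOT (NOT x2 AND NOT x1) AND NOT x2) OR NOT NOT x2)
= NOT (NOT (x2 AND NOT (NOT x2 AND NOT x1) AND NOT x2) AND NOT x2)   — De Morgan
= x2 AND NOT (NOT x2 AND NOT x1) AND NOT x2 OR x2   — De Morgan
= x2 AND (x2 OR x1) AND NOT x2 OR x2   — De Morgan
= x2 AND NOT x2 OR x2   — absorption
= x2   — complement / identity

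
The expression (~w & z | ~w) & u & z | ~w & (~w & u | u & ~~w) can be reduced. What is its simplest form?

~w & u

(~w & z | ~w) & u & z | ~w & (~w & u | u & ~~w)
= ~w & u & z | ~w & (~w & u | u & ~~w)   (absorption)
= ~w & u & z | ~w & (~w & u | u & w)   (double negation)
= ~w & u & z | ~w & u   (distribution)
= ~w & u   (absorption)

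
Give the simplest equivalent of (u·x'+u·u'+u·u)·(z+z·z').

u·z

(u·x'+u·u'+u·u)·(z+z·z')
= (u·x'+u)·(z+z·z')   — distribution
= u·(z+z·z')   — absorption
= u·z   — complement / identity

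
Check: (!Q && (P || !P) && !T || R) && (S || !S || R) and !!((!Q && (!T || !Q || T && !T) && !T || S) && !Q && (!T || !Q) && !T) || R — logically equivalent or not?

Yes

E1: (!Q && (P || !P) && !T || R) && (S || !S || R)
    = !Q && (P || !P) && !T && (S || !S) || R   [distribution]
    = !Q && !T && (S || !S) || R   [complement / identity]
    = !Q && !T || R   [complement / identity]
E2: !!((!Q && (!T || !Q || T && !T) && !T || S) && !Q && (!T || !Q) && !T) || R
    = !!((!Q && (!T || !Q) && !T || S) && !Q && (!T || !Q) && !T) || R   [complement / identity]
    = (!Q && (!T || !Q) && !T || S) && !Q && (!T || !Q) && !T || R   [double negation]
    = !Q && (!T || !Q) && !T || R   [absorption]
    = !Q && !T || R   [absorption]
Both reduce to !Q && !T || R, so they are equivalent.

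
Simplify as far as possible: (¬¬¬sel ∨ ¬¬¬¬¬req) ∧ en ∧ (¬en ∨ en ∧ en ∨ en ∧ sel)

(¬¬¬sel ∨ ¬¬¬¬¬req) ∧ en ∧ (¬en ∨ en ∧ en ∨ en ∧ sel)
= (¬¬¬sel ∨ ¬¬¬¬¬req) ∧ en ∧ (¬en ∨ en ∧ (en ∨ sel))   (distribution)
= (¬¬¬sel ∨ ¬¬¬¬¬req) ∧ en ∧ (¬en ∨ en)   (absorption)
= (¬¬¬sel ∨ ¬¬¬¬¬req) ∧ en   (complement / identity)
= (¬¬¬sel ∨ ¬¬¬req) ∧ en   (double negation)
= (¬sel ∨ ¬¬¬req) ∧ en   (double negation)
= (¬sel ∨ ¬req) ∧ en   (double negation)

(¬sel ∨ ¬req) ∧ en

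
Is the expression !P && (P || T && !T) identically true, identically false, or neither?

!P && (P || T && !T)
= !P && P
= false

identically false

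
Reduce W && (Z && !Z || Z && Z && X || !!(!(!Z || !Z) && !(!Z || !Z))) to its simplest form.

W && (Z && !Z || Z && Z && X || !!(!(!Z || !Z) && !(!Z || !Z)))
= W && (Z && !Z || Z && Z && X || !!!(!Z || !Z))
= W && (Z && !Z || Z && Z && X || !!(Z && Z))
= W && (Z && !Z || Z && Z && X || Z && Z)
= W && (Z && !Z || Z && Z)
= W && Z

W && Z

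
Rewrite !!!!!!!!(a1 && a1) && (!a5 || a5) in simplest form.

a1

!!!!!!!!(a1 && a1) && (!a5 || a5)
= !!!!!!(a1 && a1) && (!a5 || a5)   (double negation)
= !!!!!!a1 && (!a5 || a5)   (idempotence)
= !!!!!!a1   (complement / identity)
= !!!!a1   (double negation)
= !!a1   (double negation)
= a1   (double negation)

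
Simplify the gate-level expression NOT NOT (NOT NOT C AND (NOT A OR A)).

C

NOT NOT (NOT NOT C AND (NOT A OR A))
= NOT NOT NOT NOT C
= NOT NOT C
= C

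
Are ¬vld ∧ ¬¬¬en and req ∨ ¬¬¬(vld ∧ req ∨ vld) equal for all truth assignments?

No

E1: ¬vld ∧ ¬¬¬en
    = ¬vld ∧ ¬en
E2: req ∨ ¬¬¬(vld ∧ req ∨ vld)
    = req ∨ ¬(vld ∧ req ∨ vld)
    = req ∨ ¬vld
These differ: at en=1, req=1, vld=0, E1 = 0 but E2 = 1.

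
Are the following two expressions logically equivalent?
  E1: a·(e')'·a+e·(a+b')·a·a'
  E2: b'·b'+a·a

E1: a·(e')'·a+e·(a+b')·a·a'
    = a·e·a+e·(a+b')·a·a'   (double negation)
    = a·e·a+e·a·a'   (absorption)
    = e·a   (distribution)
E2: b'·b'+a·a
    = b'·b'+a   (idempotence)
    = b'+a   (idempotence)
These differ: at a=0, b=0, e=0, E1 = 0 but E2 = 1.

No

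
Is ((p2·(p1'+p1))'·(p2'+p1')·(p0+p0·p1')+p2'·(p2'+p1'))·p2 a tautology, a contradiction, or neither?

((p2·(p1'+p1))'·(p2'+p1')·(p0+p0·p1')+p2'·(p2'+p1'))·p2
= (p2'·(p2'+p1')·(p0+p0·p1')+p2'·(p2'+p1'))·p2
= (p2'·(p2'+p1')·p0+p2'·(p2'+p1'))·p2
= p2'·(p2'+p1')·p2
= p2'·p2
= 0

contradiction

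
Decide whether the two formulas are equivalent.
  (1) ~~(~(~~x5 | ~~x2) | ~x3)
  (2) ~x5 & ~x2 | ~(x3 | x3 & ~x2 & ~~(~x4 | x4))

Yes

E1: ~~(~(~~x5 | ~~x2) | ~x3)
    = ~(~~x5 | ~~x2) | ~x3
    = ~x5 & ~x2 | ~x3
E2: ~x5 & ~x2 | ~(x3 | x3 & ~x2 & ~~(~x4 | x4))
    = ~x5 & ~x2 | ~(x3 | x3 & ~x2 & (~x4 | x4))
    = ~x5 & ~x2 | ~(x3 | x3 & ~x2)
    = ~x5 & ~x2 | ~x3
Both reduce to ~x5 & ~x2 | ~x3, so they are equivalent.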